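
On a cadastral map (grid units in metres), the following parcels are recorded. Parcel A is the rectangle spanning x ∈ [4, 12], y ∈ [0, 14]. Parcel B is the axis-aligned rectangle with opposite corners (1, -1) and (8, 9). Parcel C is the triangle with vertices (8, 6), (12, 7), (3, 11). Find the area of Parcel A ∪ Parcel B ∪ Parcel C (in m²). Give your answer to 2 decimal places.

146.28

By inclusion–exclusion:
Individual areas: |Parcel A| = 112, |Parcel B| = 70, |Parcel C| = 12.5.
|Parcel A∩Parcel B|: x∈[4,8], y∈[0,9] → 4·9 = 36.
|Parcel A∩Parcel C| = 12.2222.
|Parcel B∩Parcel C| = 4.4444.
|Parcel A∩Parcel B∩Parcel C| = 4.4444.
|Parcel A ∪ Parcel B ∪ Parcel C| = 194.5 − 52.6667 + 4.4444 = 146.28.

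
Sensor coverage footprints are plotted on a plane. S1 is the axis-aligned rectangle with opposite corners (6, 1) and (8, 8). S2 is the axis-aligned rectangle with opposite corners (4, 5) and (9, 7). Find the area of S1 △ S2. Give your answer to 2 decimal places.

16.00

|S1∩S2|: x∈[6,8], y∈[5,7] → 2·2 = 4.
|S1 △ S2| = |S1| + |S2| − 2·|S1∩S2| = 14 + 10 − 8 = 16.00.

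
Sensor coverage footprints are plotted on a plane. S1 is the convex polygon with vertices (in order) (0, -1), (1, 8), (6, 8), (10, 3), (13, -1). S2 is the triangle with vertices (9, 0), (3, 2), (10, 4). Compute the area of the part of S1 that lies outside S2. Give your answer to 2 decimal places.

68.73

|S1| = 81.5, |S1∩S2| = 12.7697.
|S1 ∖ S2| = |S1| − |S1∩S2| = 81.5 − 12.7697 = 68.73.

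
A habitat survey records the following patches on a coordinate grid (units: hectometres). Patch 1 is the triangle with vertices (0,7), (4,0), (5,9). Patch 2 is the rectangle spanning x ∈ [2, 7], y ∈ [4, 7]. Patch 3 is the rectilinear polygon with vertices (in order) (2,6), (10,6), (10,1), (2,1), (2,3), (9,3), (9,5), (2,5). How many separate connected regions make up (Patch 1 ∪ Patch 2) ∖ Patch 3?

2

(Patch 1 ∪ Patch 2) ∖ Patch 3 splits into 2 disjoint pieces (area 0.3413, area 20.5952).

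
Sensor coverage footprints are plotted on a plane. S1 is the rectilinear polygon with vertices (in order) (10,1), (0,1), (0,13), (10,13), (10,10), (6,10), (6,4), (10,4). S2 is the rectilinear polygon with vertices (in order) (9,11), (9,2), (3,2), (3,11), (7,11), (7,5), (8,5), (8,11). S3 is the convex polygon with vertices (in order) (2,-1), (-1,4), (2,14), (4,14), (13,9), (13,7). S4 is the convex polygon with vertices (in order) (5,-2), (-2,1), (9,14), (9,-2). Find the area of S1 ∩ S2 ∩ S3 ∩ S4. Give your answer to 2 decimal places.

24.92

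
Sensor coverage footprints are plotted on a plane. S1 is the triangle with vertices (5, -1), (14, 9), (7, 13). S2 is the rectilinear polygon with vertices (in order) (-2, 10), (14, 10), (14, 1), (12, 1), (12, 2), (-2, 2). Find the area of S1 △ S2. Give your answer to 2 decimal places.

|S1| = 53, |S2| = 130, |S1∩S2| = 41.075.
|S1 △ S2| = |S1| + |S2| − 2·|S1∩S2| = 53 + 130 − 82.15 = 100.85.

100.85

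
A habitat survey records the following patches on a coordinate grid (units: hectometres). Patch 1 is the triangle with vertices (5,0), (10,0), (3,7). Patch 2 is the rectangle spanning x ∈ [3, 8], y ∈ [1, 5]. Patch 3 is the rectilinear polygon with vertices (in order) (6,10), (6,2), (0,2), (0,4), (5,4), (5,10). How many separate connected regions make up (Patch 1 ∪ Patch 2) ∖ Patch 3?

2

(Patch 1 ∪ Patch 2) ∖ Patch 3 splits into 2 disjoint pieces (area 16.1429, area 3.4286).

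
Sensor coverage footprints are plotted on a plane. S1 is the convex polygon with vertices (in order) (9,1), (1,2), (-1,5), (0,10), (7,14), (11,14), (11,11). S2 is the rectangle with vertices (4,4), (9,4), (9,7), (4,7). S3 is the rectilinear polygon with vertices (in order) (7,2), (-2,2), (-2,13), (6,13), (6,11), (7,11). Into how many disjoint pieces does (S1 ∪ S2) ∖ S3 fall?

(S1 ∪ S2) ∖ S3 is a single connected region.

1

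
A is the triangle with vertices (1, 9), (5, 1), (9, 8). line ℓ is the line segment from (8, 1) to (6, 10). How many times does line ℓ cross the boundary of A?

The segment meets the boundary at (6.371,8.329), (7.16,4.78).

2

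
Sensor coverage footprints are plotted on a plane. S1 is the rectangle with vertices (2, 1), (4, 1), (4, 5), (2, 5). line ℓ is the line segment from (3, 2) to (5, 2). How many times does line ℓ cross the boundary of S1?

The segment meets the boundary at (4,2).

1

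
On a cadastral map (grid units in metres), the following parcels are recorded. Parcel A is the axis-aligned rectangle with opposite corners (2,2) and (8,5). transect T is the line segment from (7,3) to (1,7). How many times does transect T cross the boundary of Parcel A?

1

The segment meets the boundary at (4,5).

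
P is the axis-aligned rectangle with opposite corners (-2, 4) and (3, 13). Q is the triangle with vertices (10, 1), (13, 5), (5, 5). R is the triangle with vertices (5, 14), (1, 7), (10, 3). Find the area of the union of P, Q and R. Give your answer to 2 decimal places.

92.52

By inclusion–exclusion:
Individual areas: |P| = 45, |Q| = 16, |R| = 39.5.
|P∩Q| = 0.
|P∩R| = 4.3889.
|Q∩R| = 3.5909.
|P∩Q∩R| = 0.
|P ∪ Q ∪ R| = 100.5 − 7.9798 + 0 = 92.52.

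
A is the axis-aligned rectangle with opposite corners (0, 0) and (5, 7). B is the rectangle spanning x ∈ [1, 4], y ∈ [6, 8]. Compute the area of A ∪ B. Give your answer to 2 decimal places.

38.00

By inclusion–exclusion:
Individual areas: |A| = 35, |B| = 6.
|A∩B|: x∈[1,4], y∈[6,7] → 3·1 = 3.
|A ∪ B| = 41 − 3 = 38.00.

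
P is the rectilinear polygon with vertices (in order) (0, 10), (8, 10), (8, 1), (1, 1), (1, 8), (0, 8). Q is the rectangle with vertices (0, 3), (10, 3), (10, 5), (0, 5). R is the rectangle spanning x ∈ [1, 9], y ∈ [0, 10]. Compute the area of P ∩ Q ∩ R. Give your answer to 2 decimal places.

14.00

The intersection is the polygon with vertices (1,3), (1,5), (8,5), (8,3).
By the shoelace formula its area is 14.00.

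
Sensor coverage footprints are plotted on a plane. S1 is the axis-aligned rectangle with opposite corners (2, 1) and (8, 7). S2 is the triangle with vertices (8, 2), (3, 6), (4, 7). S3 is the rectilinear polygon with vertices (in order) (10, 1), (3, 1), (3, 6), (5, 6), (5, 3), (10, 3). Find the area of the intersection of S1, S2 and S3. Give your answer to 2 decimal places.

1.80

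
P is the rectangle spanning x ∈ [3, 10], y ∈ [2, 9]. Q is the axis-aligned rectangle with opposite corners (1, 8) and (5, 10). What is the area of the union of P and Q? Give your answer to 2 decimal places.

55.00

By inclusion–exclusion:
Individual areas: |P| = 49, |Q| = 8.
|P∩Q|: x∈[3,5], y∈[8,9] → 2·1 = 2.
|P ∪ Q| = 57 − 2 = 55.00.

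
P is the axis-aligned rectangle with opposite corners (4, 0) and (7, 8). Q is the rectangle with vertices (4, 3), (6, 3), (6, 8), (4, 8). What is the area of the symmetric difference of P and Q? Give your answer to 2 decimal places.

14.00

|P∩Q|: x∈[4,6], y∈[3,8] → 2·5 = 10.
|P △ Q| = |P| + |Q| − 2·|P∩Q| = 24 + 10 − 20 = 14.00.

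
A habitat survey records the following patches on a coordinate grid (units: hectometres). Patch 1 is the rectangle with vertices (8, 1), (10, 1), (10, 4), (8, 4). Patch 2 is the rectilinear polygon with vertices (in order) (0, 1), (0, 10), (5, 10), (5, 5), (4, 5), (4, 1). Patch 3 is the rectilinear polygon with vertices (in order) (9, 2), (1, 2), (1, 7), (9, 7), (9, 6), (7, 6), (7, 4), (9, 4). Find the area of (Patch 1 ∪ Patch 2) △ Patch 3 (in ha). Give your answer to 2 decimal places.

|Patch 1 ∪ Patch 2| = 47.
|(Patch 1 ∪ Patch 2) ∩ Patch 3| = 19.
|(Patch 1 ∪ Patch 2) △ Patch 3| = 47 + 36 − 38 = 45.00.

45.00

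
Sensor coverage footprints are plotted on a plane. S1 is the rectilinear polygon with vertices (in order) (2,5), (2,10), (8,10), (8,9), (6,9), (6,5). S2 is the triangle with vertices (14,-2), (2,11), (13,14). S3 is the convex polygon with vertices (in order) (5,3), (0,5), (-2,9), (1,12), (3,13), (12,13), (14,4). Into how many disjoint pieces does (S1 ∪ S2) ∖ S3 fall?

2

(S1 ∪ S2) ∖ S3 splits into 2 disjoint pieces (area 5.3986, area 13.9525).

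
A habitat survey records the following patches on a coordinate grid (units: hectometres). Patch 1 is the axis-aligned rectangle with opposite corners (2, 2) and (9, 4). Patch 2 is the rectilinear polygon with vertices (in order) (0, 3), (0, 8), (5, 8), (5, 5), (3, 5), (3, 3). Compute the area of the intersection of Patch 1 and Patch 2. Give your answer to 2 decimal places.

The intersection is the polygon with vertices (2,4), (3,4), (3,3), (2,3).
By the shoelace formula its area is 1.00.

1.00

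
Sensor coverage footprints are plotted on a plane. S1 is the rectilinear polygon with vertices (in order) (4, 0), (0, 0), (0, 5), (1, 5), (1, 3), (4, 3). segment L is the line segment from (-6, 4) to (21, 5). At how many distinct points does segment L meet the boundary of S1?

2

The segment meets the boundary at (1,4.259), (0,4.222).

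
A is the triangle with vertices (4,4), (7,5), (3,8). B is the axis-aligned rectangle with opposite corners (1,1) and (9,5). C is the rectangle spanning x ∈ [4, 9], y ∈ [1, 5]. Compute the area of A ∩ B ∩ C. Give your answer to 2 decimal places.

1.50

The intersection is the polygon with vertices (7,5), (4,4), (4,5).
By the shoelace formula its area is 1.50.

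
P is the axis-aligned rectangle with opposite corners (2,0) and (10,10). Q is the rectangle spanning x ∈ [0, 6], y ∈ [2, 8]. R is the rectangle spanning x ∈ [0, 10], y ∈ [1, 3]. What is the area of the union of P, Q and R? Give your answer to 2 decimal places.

By inclusion–exclusion:
Individual areas: |P| = 80, |Q| = 36, |R| = 20.
|P∩Q|: x∈[2,6], y∈[2,8] → 4·6 = 24.
|P∩R|: x∈[2,10], y∈[1,3] → 8·2 = 16.
|Q∩R|: x∈[0,6], y∈[2,3] → 6·1 = 6.
|P∩Q∩R| = 4.
|P ∪ Q ∪ R| = 136 − 46 + 4 = 94.00.

94.00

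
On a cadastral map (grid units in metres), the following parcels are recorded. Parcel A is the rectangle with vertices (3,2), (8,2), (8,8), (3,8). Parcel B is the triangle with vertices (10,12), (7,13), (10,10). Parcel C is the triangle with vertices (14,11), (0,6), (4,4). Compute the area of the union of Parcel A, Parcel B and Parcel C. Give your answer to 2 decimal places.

By inclusion–exclusion:
Individual areas: |Parcel A| = 30, |Parcel B| = 3, |Parcel C| = 24.
|Parcel A∩Parcel B| = 0.
|Parcel A∩Parcel C| = 12.9429.
|Parcel B∩Parcel C| = 0.
|Parcel A∩Parcel B∩Parcel C| = 0.
|Parcel A ∪ Parcel B ∪ Parcel C| = 57 − 12.9429 + 0 = 44.06.

44.06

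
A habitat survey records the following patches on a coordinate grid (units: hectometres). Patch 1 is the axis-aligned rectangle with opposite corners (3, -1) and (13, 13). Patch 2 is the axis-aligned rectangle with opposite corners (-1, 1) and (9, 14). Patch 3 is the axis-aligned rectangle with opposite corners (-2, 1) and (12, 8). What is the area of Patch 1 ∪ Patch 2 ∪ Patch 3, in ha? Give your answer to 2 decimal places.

205.00

By inclusion–exclusion:
Individual areas: |Patch 1| = 140, |Patch 2| = 130, |Patch 3| = 98.
|Patch 1∩Patch 2|: x∈[3,9], y∈[1,13] → 6·12 = 72.
|Patch 1∩Patch 3|: x∈[3,12], y∈[1,8] → 9·7 = 63.
|Patch 2∩Patch 3|: x∈[-1,9], y∈[1,8] → 10·7 = 70.
|Patch 1∩Patch 2∩Patch 3| = 42.
|Patch 1 ∪ Patch 2 ∪ Patch 3| = 368 − 205 + 42 = 205.00.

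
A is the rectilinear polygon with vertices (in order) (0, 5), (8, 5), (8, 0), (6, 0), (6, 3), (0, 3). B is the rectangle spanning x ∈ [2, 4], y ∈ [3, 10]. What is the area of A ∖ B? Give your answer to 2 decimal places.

18.00

|A| = 22, |A∩B| = 4.
|A ∖ B| = |A| − |A∩B| = 22 − 4 = 18.00.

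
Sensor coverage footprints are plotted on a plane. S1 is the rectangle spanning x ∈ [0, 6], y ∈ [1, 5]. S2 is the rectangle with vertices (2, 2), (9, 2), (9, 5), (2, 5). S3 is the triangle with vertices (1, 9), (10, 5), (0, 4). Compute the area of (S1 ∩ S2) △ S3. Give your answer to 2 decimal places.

|S1 ∩ S2| = 12.
|(S1 ∩ S2) ∩ S3| = 2.4.
|(S1 ∩ S2) △ S3| = 12 + 24.5 − 4.8 = 31.70.

31.70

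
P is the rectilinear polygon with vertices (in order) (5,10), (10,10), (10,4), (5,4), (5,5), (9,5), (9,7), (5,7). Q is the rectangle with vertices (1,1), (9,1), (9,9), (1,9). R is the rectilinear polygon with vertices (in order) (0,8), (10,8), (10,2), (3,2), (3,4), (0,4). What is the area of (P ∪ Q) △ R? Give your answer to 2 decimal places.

|P ∪ Q| = 74.
|(P ∪ Q) ∩ R| = 48.
|(P ∪ Q) △ R| = 74 + 54 − 96 = 32.00.

32.00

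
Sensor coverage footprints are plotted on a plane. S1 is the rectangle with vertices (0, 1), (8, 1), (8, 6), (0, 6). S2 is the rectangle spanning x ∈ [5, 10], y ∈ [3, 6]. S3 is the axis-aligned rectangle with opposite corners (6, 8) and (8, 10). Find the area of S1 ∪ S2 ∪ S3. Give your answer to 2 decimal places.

50.00

By inclusion–exclusion:
Individual areas: |S1| = 40, |S2| = 15, |S3| = 4.
|S1∩S2|: x∈[5,8], y∈[3,6] → 3·3 = 9.
|S1∩S3| = 0 (no overlap).
|S2∩S3| = 0 (no overlap).
|S1∩S2∩S3| = 0.
|S1 ∪ S2 ∪ S3| = 59 − 9 + 0 = 50.00.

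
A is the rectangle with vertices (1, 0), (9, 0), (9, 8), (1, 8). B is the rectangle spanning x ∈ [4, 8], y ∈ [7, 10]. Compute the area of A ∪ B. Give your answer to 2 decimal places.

72.00

By inclusion–exclusion:
Individual areas: |A| = 64, |B| = 12.
|A∩B|: x∈[4,8], y∈[7,8] → 4·1 = 4.
|A ∪ B| = 76 − 4 = 72.00.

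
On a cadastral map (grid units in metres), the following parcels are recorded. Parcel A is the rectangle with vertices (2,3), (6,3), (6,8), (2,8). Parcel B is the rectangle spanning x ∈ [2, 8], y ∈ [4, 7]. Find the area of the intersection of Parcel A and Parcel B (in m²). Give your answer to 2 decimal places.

|Parcel A∩Parcel B|: x∈[2,6], y∈[4,7] → 4·3 = 12.

12.00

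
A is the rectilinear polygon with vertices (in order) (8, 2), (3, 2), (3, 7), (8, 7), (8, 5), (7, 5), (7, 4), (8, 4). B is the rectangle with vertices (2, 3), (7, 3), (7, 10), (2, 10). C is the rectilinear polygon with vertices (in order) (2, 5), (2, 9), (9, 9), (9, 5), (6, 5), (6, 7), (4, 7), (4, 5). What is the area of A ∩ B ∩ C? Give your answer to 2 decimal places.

4.00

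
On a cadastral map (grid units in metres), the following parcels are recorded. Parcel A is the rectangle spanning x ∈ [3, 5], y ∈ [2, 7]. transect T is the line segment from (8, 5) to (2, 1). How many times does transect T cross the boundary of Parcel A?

The segment meets the boundary at (3.5,2), (5,3).

2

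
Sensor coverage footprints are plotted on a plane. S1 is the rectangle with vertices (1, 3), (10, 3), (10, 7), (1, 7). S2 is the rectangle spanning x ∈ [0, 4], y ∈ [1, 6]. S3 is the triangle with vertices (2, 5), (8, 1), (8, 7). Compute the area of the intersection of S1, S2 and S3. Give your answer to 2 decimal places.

2.00

The intersection is the polygon with vertices (4,3.667), (2,5), (4,5.667).
By the shoelace formula its area is 2.00.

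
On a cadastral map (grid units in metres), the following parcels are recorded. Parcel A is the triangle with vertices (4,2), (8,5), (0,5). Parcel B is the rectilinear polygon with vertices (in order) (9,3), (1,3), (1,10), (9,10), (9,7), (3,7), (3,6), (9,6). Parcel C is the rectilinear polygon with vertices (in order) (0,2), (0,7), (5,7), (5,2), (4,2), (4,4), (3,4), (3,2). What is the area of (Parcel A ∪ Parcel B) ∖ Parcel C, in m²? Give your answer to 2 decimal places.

37.67

|Parcel A ∪ Parcel B| = 51.7083.
|(Parcel A ∪ Parcel B) ∩ Parcel C| = 14.0417.
|(Parcel A ∪ Parcel B) ∖ Parcel C| = 51.7083 − 14.0417 = 37.67.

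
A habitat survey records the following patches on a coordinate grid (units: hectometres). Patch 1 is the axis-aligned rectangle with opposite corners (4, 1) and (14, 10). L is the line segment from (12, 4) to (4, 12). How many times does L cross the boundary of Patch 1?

The segment meets the boundary at (6,10).

1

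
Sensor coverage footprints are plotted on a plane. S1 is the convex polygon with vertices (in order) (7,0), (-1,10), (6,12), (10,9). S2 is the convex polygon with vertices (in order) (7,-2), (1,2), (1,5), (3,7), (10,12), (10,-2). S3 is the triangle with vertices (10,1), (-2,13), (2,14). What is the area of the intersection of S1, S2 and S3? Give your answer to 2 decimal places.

8.35

The intersection is the polygon with vertices (5.298,8.641), (8.27,3.811), (8,3), (3.583,7.417).
By the shoelace formula its area is 8.35.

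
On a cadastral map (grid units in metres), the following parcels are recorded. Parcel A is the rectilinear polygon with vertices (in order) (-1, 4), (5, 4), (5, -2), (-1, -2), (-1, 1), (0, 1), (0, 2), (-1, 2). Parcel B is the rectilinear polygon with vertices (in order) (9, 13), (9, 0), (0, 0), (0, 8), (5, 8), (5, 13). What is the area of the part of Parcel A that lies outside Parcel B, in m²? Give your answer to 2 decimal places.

15.00

|Parcel A| = 35, |Parcel A∩Parcel B| = 20.
|Parcel A ∖ Parcel B| = |Parcel A| − |Parcel A∩Parcel B| = 35 − 20 = 15.00.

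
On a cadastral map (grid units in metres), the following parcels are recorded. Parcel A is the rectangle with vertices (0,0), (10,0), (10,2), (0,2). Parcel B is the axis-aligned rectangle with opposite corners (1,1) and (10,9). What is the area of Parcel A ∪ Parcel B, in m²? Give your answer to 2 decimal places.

83.00

By inclusion–exclusion:
Individual areas: |Parcel A| = 20, |Parcel B| = 72.
|Parcel A∩Parcel B|: x∈[1,10], y∈[1,2] → 9·1 = 9.
|Parcel A ∪ Parcel B| = 92 − 9 = 83.00.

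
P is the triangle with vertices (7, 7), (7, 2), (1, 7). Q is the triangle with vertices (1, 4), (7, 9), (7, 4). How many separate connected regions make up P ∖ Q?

P ∖ Q splits into 2 disjoint pieces (area 2.4, area 2.7).

2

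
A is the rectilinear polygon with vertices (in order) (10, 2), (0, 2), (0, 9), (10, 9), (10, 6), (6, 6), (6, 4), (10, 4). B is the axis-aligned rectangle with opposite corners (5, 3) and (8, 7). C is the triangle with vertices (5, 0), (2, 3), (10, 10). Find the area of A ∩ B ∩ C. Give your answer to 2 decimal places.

5.67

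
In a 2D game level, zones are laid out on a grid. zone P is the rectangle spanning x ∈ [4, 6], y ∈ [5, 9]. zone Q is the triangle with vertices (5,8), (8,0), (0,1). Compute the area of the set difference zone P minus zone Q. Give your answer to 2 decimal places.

|zone P| = 8, |zone P∩zone Q| = 3.9667.
|zone P ∖ zone Q| = |zone P| − |zone P∩zone Q| = 8 − 3.9667 = 4.03.

4.03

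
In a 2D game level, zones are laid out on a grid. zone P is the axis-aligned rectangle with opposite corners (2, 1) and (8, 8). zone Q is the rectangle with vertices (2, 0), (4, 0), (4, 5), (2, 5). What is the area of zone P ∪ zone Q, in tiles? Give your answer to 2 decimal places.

44.00

By inclusion–exclusion:
Individual areas: |zone P| = 42, |zone Q| = 10.
|zone P∩zone Q|: x∈[2,4], y∈[1,5] → 2·4 = 8.
|zone P ∪ zone Q| = 52 − 8 = 44.00.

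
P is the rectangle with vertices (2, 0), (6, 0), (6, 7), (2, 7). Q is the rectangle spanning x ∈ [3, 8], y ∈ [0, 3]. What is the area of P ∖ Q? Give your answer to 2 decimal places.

|P∩Q|: x∈[3,6], y∈[0,3] → 3·3 = 9.
|P| = 28.
|P ∖ Q| = |P| − |P∩Q| = 28 − 9 = 19.00.

19.00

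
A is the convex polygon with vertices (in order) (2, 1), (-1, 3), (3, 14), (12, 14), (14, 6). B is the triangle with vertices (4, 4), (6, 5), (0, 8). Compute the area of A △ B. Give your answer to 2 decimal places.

126.21

|A| = 132, |B| = 6, |A∩B| = 5.8962.
|A △ B| = |A| + |B| − 2·|A∩B| = 132 + 6 − 11.7923 = 126.21.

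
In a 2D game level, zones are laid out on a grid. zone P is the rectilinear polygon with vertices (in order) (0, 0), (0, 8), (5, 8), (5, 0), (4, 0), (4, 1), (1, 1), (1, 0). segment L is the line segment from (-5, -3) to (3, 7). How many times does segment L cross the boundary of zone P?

1

The segment meets the boundary at (0,3.25).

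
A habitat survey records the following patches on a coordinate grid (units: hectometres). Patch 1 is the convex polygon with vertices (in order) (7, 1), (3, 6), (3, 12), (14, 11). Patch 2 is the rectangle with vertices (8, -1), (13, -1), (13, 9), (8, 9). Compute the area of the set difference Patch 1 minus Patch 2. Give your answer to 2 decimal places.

55.39

|Patch 1| = 70.5, |Patch 1∩Patch 2| = 15.1143.
|Patch 1 ∖ Patch 2| = |Patch 1| − |Patch 1∩Patch 2| = 70.5 − 15.1143 = 55.39.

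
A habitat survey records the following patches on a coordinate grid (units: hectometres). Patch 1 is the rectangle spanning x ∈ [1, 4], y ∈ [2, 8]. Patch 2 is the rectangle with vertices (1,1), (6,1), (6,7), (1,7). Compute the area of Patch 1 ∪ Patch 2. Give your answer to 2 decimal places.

By inclusion–exclusion:
Individual areas: |Patch 1| = 18, |Patch 2| = 30.
|Patch 1∩Patch 2|: x∈[1,4], y∈[2,7] → 3·5 = 15.
|Patch 1 ∪ Patch 2| = 48 − 15 = 33.00.

33.00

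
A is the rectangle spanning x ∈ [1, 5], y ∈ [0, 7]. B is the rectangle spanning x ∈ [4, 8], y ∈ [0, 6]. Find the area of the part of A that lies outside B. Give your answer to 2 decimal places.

|A∩B|: x∈[4,5], y∈[0,6] → 1·6 = 6.
|A| = 28.
|A ∖ B| = |A| − |A∩B| = 28 − 6 = 22.00.

22.00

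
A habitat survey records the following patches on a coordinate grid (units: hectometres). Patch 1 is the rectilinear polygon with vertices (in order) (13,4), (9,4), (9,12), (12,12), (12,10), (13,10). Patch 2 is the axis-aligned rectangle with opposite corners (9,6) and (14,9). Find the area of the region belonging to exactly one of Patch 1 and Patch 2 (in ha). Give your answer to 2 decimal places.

|Patch 1| = 30, |Patch 2| = 15, |Patch 1∩Patch 2| = 12.
|Patch 1 △ Patch 2| = |Patch 1| + |Patch 2| − 2·|Patch 1∩Patch 2| = 30 + 15 − 24 = 21.00.

21.00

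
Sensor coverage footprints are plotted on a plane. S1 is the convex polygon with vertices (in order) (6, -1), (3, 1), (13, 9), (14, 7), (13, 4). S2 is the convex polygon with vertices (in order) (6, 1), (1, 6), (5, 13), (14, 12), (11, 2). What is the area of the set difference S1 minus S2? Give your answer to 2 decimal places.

|S1| = 42, |S1∩S2| = 26.464.
|S1 ∖ S2| = |S1| − |S1∩S2| = 42 − 26.464 = 15.54.

15.54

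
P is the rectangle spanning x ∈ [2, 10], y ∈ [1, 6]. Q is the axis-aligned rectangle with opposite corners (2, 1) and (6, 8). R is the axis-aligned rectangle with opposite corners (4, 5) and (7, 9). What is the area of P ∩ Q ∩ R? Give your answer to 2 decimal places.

The intersection is the polygon with vertices (6,5), (4,5), (4,6), (6,6).
By the shoelace formula its area is 2.00.

2.00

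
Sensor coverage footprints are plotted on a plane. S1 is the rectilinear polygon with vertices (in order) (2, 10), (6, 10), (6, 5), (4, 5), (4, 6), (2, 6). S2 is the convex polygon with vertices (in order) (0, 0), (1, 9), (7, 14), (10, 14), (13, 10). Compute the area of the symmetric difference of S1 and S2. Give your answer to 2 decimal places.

|S1| = 18, |S2| = 86.5, |S1∩S2| = 17.9833.
|S1 △ S2| = |S1| + |S2| − 2·|S1∩S2| = 18 + 86.5 − 35.9667 = 68.53.

68.53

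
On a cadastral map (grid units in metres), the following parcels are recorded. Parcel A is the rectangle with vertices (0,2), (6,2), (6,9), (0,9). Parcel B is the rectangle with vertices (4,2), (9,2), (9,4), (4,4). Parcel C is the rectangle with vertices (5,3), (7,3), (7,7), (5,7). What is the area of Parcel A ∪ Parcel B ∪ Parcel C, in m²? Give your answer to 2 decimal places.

By inclusion–exclusion:
Individual areas: |Parcel A| = 42, |Parcel B| = 10, |Parcel C| = 8.
|Parcel A∩Parcel B|: x∈[4,6], y∈[2,4] → 2·2 = 4.
|Parcel A∩Parcel C|: x∈[5,6], y∈[3,7] → 1·4 = 4.
|Parcel B∩Parcel C|: x∈[5,7], y∈[3,4] → 2·1 = 2.
|Parcel A∩Parcel B∩Parcel C| = 1.
|Parcel A ∪ Parcel B ∪ Parcel C| = 60 − 10 + 1 = 51.00.

51.00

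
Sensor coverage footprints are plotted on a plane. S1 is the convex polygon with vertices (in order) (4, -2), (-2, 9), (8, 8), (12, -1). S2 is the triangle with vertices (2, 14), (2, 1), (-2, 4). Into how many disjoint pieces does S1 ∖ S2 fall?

2

S1 ∖ S2 splits into 2 disjoint pieces (area 76.1333, area 1.9231).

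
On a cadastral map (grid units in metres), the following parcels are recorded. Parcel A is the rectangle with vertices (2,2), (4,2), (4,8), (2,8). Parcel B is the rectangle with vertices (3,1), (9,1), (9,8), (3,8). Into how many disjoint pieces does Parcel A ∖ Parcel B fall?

Parcel A ∖ Parcel B is a single connected region.

1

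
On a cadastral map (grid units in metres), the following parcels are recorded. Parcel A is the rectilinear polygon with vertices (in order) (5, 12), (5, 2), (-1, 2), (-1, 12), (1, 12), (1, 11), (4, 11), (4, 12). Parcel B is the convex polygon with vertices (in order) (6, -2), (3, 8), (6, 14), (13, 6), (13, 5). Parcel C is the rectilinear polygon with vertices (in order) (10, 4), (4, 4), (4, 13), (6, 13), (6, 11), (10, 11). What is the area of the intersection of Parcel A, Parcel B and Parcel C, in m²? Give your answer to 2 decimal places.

The intersection is the polygon with vertices (4,4.667), (4,10), (5,12), (5,4), (4.2,4).
By the shoelace formula its area is 6.93.

6.93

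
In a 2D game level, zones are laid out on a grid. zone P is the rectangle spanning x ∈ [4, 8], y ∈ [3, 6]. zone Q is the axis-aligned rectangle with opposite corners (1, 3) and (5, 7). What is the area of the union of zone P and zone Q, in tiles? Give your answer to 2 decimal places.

25.00

By inclusion–exclusion:
Individual areas: |zone P| = 12, |zone Q| = 16.
|zone P∩zone Q|: x∈[4,5], y∈[3,6] → 1·3 = 3.
|zone P ∪ zone Q| = 28 − 3 = 25.00.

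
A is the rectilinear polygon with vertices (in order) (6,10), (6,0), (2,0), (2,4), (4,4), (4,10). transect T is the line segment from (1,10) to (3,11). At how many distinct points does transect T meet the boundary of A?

The segment lies entirely outside A and never meets its boundary.

0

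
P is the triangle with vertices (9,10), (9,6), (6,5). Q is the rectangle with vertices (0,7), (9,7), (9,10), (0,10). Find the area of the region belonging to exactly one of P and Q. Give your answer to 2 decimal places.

27.60

|P| = 6, |Q| = 27, |P∩Q| = 2.7.
|P △ Q| = |P| + |Q| − 2·|P∩Q| = 6 + 27 − 5.4 = 27.60.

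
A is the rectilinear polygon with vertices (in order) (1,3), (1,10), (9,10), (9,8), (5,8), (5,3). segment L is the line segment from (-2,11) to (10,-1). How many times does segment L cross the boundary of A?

The segment meets the boundary at (5,4), (1,8).

2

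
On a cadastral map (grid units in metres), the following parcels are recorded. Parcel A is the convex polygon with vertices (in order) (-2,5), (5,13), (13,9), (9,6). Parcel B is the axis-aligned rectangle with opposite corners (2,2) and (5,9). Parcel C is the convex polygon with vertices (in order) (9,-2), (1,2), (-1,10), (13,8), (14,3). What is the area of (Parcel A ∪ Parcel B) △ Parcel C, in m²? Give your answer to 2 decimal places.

99.36

|Parcel A ∪ Parcel B| = 71.
|(Parcel A ∪ Parcel B) ∩ Parcel C| = 44.3207.
|(Parcel A ∪ Parcel B) △ Parcel C| = 71 + 117 − 88.6414 = 99.36.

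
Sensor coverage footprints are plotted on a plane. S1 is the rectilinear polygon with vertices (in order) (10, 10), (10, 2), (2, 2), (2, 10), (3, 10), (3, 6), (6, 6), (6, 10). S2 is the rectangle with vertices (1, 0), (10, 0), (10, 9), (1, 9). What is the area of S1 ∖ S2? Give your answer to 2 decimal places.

5.00

|S1| = 52, |S1∩S2| = 47.
|S1 ∖ S2| = |S1| − |S1∩S2| = 52 − 47 = 5.00.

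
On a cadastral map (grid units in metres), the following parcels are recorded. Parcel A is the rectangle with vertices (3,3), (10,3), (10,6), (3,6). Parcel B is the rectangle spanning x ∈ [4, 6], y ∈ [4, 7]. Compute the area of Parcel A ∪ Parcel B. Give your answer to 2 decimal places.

23.00

By inclusion–exclusion:
Individual areas: |Parcel A| = 21, |Parcel B| = 6.
|Parcel A∩Parcel B|: x∈[4,6], y∈[4,6] → 2·2 = 4.
|Parcel A ∪ Parcel B| = 27 − 4 = 23.00.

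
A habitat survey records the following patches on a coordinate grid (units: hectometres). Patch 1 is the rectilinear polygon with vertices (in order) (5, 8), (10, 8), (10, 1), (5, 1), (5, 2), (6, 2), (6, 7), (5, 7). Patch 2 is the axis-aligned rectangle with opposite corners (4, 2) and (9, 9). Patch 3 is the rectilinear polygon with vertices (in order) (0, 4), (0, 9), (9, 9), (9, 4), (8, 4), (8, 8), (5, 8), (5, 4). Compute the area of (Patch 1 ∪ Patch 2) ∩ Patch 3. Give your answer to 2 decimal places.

13.00

|Patch 1 ∪ Patch 2| = 46.
|(Patch 1 ∪ Patch 2) ∩ Patch 3| = 13.00.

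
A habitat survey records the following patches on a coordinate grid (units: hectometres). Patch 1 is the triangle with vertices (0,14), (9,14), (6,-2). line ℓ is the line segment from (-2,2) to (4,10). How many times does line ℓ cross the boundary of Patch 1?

1

The segment meets the boundary at (2.333,7.778).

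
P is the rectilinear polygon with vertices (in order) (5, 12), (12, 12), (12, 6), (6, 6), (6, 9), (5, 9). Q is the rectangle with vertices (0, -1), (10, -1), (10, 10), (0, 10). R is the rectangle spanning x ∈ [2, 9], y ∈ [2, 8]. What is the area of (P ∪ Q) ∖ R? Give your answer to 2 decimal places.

90.00

|P ∪ Q| = 132.
|(P ∪ Q) ∩ R| = 42.
|(P ∪ Q) ∖ R| = 132 − 42 = 90.00.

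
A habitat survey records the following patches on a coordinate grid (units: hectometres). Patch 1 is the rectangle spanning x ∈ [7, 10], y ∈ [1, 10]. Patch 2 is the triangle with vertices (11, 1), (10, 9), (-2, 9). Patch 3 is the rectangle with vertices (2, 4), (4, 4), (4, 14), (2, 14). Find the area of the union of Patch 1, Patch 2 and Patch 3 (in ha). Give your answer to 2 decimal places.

69.46

By inclusion–exclusion:
Individual areas: |Patch 1| = 27, |Patch 2| = 48, |Patch 3| = 20.
|Patch 1∩Patch 2| = 19.3846.
|Patch 1∩Patch 3| = 0 (no overlap).
|Patch 2∩Patch 3| = 6.1538.
|Patch 1∩Patch 2∩Patch 3| = 0.
|Patch 1 ∪ Patch 2 ∪ Patch 3| = 95 − 25.5385 + 0 = 69.46.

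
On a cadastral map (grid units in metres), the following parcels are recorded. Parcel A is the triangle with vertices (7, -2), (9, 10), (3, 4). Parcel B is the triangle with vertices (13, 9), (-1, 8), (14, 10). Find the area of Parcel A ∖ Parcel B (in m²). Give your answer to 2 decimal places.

|Parcel A| = 30, |Parcel A∩Parcel B| = 0.5322.
|Parcel A ∖ Parcel B| = |Parcel A| − |Parcel A∩Parcel B| = 30 − 0.5322 = 29.47.

29.47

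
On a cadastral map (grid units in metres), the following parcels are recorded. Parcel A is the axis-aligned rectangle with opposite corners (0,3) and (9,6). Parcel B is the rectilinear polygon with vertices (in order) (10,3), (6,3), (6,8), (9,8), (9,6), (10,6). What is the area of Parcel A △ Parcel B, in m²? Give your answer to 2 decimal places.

|Parcel A| = 27, |Parcel B| = 18, |Parcel A∩Parcel B| = 9.
|Parcel A △ Parcel B| = |Parcel A| + |Parcel B| − 2·|Parcel A∩Parcel B| = 27 + 18 − 18 = 27.00.

27.00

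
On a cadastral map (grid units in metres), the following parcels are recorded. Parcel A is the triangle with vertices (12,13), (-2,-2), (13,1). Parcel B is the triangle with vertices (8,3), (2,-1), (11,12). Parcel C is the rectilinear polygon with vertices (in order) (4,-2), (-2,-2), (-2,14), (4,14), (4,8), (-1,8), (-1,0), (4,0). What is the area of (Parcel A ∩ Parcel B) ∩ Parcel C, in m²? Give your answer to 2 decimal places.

The region (Parcel A ∩ Parcel B) ∩ Parcel C is the polygon with vertices (2,-1), (2.692,0), (3.5,0).
By the shoelace formula its area is 0.40.

0.40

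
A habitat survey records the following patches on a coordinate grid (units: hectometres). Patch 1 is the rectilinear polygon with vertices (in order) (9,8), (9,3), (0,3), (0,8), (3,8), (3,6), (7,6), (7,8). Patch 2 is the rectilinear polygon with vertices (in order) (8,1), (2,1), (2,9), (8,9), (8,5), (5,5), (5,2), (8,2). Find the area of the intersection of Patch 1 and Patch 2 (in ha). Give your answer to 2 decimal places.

16.00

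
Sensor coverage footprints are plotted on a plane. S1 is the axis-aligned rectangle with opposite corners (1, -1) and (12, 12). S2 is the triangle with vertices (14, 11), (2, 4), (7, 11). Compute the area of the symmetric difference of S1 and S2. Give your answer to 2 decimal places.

120.83

|S1| = 143, |S2| = 24.5, |S1∩S2| = 23.3333.
|S1 △ S2| = |S1| + |S2| − 2·|S1∩S2| = 143 + 24.5 − 46.6667 = 120.83.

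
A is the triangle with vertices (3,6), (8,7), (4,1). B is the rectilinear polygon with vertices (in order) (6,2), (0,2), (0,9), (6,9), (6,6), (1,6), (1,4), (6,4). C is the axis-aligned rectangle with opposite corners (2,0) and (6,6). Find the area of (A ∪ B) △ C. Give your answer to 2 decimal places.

36.57

|A ∪ B| = 40.6333.
|(A ∪ B) ∩ C| = 14.0333.
|(A ∪ B) △ C| = 40.6333 + 24 − 28.0667 = 36.57.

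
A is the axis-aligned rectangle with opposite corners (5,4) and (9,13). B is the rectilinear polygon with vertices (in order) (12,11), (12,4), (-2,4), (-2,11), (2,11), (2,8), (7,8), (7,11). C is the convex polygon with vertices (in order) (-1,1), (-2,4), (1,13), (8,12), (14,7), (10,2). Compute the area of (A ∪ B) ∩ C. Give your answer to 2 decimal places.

|A ∪ B| = 97.
|(A ∪ B) ∩ C| = 81.69.

81.69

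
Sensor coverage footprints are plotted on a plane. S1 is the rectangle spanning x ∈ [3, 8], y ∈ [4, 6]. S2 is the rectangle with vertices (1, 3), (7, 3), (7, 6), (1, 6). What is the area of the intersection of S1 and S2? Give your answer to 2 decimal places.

|S1∩S2|: x∈[3,7], y∈[4,6] → 4·2 = 8.

8.00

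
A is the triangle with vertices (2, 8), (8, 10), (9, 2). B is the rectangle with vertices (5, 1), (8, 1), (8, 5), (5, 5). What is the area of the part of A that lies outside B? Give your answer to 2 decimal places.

|A| = 25, |A∩B| = 2.6786.
|A ∖ B| = |A| − |A∩B| = 25 − 2.6786 = 22.32.

22.32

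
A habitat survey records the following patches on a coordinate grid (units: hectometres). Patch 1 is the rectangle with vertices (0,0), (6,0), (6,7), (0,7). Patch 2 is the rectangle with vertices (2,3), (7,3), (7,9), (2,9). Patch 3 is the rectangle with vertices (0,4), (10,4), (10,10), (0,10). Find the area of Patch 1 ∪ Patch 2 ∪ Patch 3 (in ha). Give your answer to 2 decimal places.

By inclusion–exclusion:
Individual areas: |Patch 1| = 42, |Patch 2| = 30, |Patch 3| = 60.
|Patch 1∩Patch 2|: x∈[2,6], y∈[3,7] → 4·4 = 16.
|Patch 1∩Patch 3|: x∈[0,6], y∈[4,7] → 6·3 = 18.
|Patch 2∩Patch 3|: x∈[2,7], y∈[4,9] → 5·5 = 25.
|Patch 1∩Patch 2∩Patch 3| = 12.
|Patch 1 ∪ Patch 2 ∪ Patch 3| = 132 − 59 + 12 = 85.00.

85.00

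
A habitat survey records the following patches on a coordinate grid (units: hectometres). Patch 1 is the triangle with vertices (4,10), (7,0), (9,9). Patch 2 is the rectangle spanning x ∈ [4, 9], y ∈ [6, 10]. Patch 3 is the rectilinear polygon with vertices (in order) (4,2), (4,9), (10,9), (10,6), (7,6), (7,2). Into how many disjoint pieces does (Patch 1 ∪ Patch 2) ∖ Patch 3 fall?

2

(Patch 1 ∪ Patch 2) ∖ Patch 3 splits into 2 disjoint pieces (area 4.6, area 5).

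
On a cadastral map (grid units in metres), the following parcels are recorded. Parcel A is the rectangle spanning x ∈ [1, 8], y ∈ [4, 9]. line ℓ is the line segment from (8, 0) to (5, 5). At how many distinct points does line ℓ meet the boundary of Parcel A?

The segment meets the boundary at (5.6,4).

1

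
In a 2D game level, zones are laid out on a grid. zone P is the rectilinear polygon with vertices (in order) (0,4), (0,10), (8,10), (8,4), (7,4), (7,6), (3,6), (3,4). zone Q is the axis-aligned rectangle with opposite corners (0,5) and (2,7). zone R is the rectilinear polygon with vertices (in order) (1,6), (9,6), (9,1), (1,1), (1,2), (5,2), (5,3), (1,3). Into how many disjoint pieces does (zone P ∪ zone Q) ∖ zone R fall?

(zone P ∪ zone Q) ∖ zone R is a single connected region.

1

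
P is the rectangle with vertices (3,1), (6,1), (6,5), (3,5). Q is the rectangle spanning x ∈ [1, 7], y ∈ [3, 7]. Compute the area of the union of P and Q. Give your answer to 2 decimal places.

30.00

By inclusion–exclusion:
Individual areas: |P| = 12, |Q| = 24.
|P∩Q|: x∈[3,6], y∈[3,5] → 3·2 = 6.
|P ∪ Q| = 36 − 6 = 30.00.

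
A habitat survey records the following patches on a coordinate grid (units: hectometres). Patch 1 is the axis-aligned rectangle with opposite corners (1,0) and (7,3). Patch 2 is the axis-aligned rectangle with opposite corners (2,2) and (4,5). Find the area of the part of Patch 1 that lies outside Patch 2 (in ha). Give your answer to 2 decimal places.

|Patch 1∩Patch 2|: x∈[2,4], y∈[2,3] → 2·1 = 2.
|Patch 1| = 18.
|Patch 1 ∖ Patch 2| = |Patch 1| − |Patch 1∩Patch 2| = 18 − 2 = 16.00.

16.00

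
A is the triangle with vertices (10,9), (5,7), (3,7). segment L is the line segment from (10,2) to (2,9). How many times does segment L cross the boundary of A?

2

The segment meets the boundary at (3.969,7.277), (4.286,7).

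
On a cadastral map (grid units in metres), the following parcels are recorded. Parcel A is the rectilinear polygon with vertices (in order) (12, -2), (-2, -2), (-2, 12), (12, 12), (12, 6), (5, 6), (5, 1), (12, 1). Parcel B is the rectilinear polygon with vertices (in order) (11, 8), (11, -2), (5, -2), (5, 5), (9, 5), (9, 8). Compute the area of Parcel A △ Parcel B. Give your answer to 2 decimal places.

165.00

|Parcel A| = 161, |Parcel B| = 48, |Parcel A∩Parcel B| = 22.
|Parcel A △ Parcel B| = |Parcel A| + |Parcel B| − 2·|Parcel A∩Parcel B| = 161 + 48 − 44 = 165.00.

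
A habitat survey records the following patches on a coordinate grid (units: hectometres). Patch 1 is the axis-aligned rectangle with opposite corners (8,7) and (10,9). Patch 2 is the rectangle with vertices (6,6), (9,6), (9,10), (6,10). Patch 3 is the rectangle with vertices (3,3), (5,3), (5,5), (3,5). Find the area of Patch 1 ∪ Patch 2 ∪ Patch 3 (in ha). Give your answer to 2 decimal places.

By inclusion–exclusion:
Individual areas: |Patch 1| = 4, |Patch 2| = 12, |Patch 3| = 4.
|Patch 1∩Patch 2|: x∈[8,9], y∈[7,9] → 1·2 = 2.
|Patch 1∩Patch 3| = 0 (no overlap).
|Patch 2∩Patch 3| = 0 (no overlap).
|Patch 1∩Patch 2∩Patch 3| = 0.
|Patch 1 ∪ Patch 2 ∪ Patch 3| = 20 − 2 + 0 = 18.00.

18.00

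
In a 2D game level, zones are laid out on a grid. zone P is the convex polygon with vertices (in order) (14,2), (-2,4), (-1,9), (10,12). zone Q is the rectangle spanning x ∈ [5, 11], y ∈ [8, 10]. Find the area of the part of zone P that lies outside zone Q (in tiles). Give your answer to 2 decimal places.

90.05

|zone P| = 102, |zone P∩zone Q| = 11.95.
|zone P ∖ zone Q| = |zone P| − |zone P∩zone Q| = 102 − 11.95 = 90.05.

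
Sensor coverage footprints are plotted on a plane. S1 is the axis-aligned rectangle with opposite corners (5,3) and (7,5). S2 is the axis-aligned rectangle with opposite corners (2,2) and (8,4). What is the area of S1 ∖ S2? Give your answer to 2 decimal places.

|S1∩S2|: x∈[5,7], y∈[3,4] → 2·1 = 2.
|S1| = 4.
|S1 ∖ S2| = |S1| − |S1∩S2| = 4 − 2 = 2.00.

2.00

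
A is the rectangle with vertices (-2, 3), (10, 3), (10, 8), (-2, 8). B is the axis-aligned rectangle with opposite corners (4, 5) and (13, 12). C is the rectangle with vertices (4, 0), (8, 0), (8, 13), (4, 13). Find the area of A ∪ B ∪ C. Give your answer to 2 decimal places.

By inclusion–exclusion:
Individual areas: |A| = 60, |B| = 63, |C| = 52.
|A∩B|: x∈[4,10], y∈[5,8] → 6·3 = 18.
|A∩C|: x∈[4,8], y∈[3,8] → 4·5 = 20.
|B∩C|: x∈[4,8], y∈[5,12] → 4·7 = 28.
|A∩B∩C| = 12.
|A ∪ B ∪ C| = 175 − 66 + 12 = 121.00.

121.00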